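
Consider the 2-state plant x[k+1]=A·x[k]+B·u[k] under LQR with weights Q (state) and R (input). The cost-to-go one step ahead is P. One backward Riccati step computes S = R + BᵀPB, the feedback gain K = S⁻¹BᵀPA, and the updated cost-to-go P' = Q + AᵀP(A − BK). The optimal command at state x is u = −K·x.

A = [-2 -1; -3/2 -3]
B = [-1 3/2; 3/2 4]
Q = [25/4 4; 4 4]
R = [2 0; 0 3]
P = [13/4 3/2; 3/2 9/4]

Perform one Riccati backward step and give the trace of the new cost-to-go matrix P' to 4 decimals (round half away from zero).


14.1271

BᵀP = [-1.0000 1.8750; 10.8750 11.2500]
S = R + BᵀPB = [2 0; 0 3] + [3.8125 6.0000; 6.0000 61.3125] = [5.8125 6.0000; 6.0000 64.3125]
BᵀPA = [-0.8125 -4.6250; -38.6250 -44.6250]
K = S⁻¹·BᵀPA = [0.5313 -0.0879; -0.6502 -0.6857]
A−BK = [-0.4934 -0.0594; 0.3036 -0.1254]
AᵀP(A−BK) = [2.3820 1.3193; 1.3193 1.4951]
P' = Q + AᵀP(A−BK) = [8.6320 5.3193; 5.3193 5.4951]
tr(P') = 14.1271


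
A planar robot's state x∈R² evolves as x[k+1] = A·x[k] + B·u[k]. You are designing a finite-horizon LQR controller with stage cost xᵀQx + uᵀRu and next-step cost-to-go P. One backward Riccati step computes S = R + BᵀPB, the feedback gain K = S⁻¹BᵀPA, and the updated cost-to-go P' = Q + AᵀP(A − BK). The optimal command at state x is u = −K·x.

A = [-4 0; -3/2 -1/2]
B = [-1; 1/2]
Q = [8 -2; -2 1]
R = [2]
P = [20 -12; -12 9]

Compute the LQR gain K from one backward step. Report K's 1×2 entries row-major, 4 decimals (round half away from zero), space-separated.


BᵀP = [-26.0000 16.5000]
S = R + BᵀPB = [2] + [34.2500] = [36.2500]
BᵀPA = [79.2500 -8.2500]
K = S⁻¹·BᵀPA = [2.1862 -0.2276]
A−BK = [-1.8138 -0.2276; -2.5931 -0.3862]
AᵀP(A−BK) = [22.9931 0.7862; 0.7862 0.3724]
P' = Q + AᵀP(A−BK) = [30.9931 -1.2138; -1.2138 1.3724]
tr(P') = 32.3655

2.1862 -0.2276


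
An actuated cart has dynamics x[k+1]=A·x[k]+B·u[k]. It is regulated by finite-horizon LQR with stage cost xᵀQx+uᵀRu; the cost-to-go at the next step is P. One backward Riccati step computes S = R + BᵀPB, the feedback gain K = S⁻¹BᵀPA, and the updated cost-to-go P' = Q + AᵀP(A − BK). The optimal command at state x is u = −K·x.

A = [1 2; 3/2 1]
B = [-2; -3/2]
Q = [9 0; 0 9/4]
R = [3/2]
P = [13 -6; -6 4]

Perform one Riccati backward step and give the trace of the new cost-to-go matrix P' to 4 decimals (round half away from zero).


15.2500

BᵀP = [-17.0000 6.0000]
S = R + BᵀPB = [3/2] + [25.0000] = [26.5000]
BᵀPA = [-8.0000 -28.0000]
K = S⁻¹·BᵀPA = [-0.3019 -1.0566]
A−BK = [0.3962 -0.1132; 1.0472 -0.5849]
AᵀP(A−BK) = [1.5849 -0.4528; -0.4528 2.4151]
P' = Q + AᵀP(A−BK) = [10.5849 -0.4528; -0.4528 4.6651]
tr(P') = 15.2500


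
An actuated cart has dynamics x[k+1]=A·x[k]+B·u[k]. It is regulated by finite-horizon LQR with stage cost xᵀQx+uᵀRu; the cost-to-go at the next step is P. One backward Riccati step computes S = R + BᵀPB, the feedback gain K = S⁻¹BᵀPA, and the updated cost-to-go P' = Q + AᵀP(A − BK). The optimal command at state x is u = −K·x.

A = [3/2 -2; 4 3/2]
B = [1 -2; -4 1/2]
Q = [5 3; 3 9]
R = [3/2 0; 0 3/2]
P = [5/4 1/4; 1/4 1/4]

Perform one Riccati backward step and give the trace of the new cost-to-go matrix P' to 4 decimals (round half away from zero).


18.0945

BᵀP = [0.2500 -0.7500; -2.3750 -0.3750]
S = R + BᵀPB = [3/2 0; 0 3/2] + [3.2500 -0.8750; -0.8750 4.5625] = [4.7500 -0.8750; -0.8750 6.0625]
BᵀPA = [-2.6250 -1.6250; -5.0625 4.1875]
K = S⁻¹·BᵀPA = [-0.7258 -0.2207; -0.9398 0.6589]
A−BK = [0.3462 -0.4615; 1.5669 0.2876]
AᵀP(A−BK) = [3.1497 -0.9314; -0.9314 0.9448]
P' = Q + AᵀP(A−BK) = [8.1497 2.0686; 2.0686 9.9448]
tr(P') = 18.0945


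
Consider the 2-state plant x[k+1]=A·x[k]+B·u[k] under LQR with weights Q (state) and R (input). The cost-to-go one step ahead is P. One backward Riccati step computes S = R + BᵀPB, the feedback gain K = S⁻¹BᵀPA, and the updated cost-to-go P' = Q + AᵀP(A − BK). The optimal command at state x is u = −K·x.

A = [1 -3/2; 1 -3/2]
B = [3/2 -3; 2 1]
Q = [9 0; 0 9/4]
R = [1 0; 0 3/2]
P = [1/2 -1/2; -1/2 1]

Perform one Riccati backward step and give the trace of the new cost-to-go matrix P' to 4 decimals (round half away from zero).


11.8277

BᵀP = [-0.2500 1.2500; -2.0000 2.5000]
S = R + BᵀPB = [1 0; 0 3/2] + [2.1250 2.0000; 2.0000 8.5000] = [3.1250 2.0000; 2.0000 10.0000]
BᵀPA = [1.0000 -1.5000; 0.5000 -0.7500]
K = S⁻¹·BᵀPA = [0.3303 -0.4954; -0.0161 0.0241]
A−BK = [0.4564 -0.6846; 0.3555 -0.5333]
AᵀP(A−BK) = [0.1778 -0.2666; -0.2666 0.3999]
P' = Q + AᵀP(A−BK) = [9.1778 -0.2666; -0.2666 2.6499]
tr(P') = 11.8277


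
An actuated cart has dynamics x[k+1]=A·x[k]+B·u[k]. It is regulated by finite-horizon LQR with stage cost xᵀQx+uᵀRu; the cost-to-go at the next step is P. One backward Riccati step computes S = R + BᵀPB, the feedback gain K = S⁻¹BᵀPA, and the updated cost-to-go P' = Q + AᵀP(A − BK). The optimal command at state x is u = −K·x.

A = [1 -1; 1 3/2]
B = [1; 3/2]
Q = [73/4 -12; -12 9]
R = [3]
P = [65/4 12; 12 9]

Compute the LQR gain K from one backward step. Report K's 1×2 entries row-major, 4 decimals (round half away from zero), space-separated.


0.7914 0.0530

BᵀP = [34.2500 25.5000]
S = R + BᵀPB = [3] + [72.5000] = [75.5000]
BᵀPA = [59.7500 4.0000]
K = S⁻¹·BᵀPA = [0.7914 0.0530]
A−BK = [0.2086 -1.0530; -0.1871 1.4205]
AᵀP(A−BK) = [1.9644 0.0844; 0.0844 0.2881]
P' = Q + AᵀP(A−BK) = [20.2144 -11.9156; -11.9156 9.2881]
tr(P') = 29.5025


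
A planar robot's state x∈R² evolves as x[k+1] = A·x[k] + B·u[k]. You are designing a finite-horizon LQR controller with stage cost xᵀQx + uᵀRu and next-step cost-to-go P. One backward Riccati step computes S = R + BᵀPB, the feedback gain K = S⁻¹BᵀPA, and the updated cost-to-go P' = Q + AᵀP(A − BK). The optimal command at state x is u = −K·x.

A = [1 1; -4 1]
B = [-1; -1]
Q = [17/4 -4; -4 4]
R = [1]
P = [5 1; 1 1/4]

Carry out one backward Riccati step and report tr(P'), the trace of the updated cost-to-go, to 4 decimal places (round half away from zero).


BᵀP = [-6.0000 -1.2500]
S = R + BᵀPB = [1] + [7.2500] = [8.2500]
BᵀPA = [-1.0000 -7.2500]
K = S⁻¹·BᵀPA = [-0.1212 -0.8788]
A−BK = [0.8788 0.1212; -4.1212 0.1212]
AᵀP(A−BK) = [0.8788 0.1212; 0.1212 0.8788]
P' = Q + AᵀP(A−BK) = [5.1288 -3.8788; -3.8788 4.8788]
tr(P') = 10.0076

10.0076


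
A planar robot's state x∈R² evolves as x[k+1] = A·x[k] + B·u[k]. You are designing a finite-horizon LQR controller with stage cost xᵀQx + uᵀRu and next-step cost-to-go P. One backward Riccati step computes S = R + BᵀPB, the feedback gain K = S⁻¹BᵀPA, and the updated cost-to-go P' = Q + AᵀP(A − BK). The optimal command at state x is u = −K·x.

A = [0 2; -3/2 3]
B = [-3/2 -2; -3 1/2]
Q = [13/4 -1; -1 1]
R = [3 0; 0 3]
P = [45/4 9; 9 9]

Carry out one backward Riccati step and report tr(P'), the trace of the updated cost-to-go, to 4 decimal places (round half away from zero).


8.2062

BᵀP = [-43.8750 -40.5000; -18.0000 -13.5000]
S = R + BᵀPB = [3 0; 0 3] + [187.3125 67.5000; 67.5000 29.2500] = [190.3125 67.5000; 67.5000 32.2500]
BᵀPA = [60.7500 -209.2500; 20.2500 -76.5000]
K = S⁻¹·BᵀPA = [0.3746 -1.0020; -0.1561 -0.2748]
A−BK = [0.2497 -0.0526; -0.2983 0.1313]
AᵀP(A−BK) = [0.6555 -1.0613; -1.0613 3.3007]
P' = Q + AᵀP(A−BK) = [3.9055 -2.0613; -2.0613 4.3007]
tr(P') = 8.2062


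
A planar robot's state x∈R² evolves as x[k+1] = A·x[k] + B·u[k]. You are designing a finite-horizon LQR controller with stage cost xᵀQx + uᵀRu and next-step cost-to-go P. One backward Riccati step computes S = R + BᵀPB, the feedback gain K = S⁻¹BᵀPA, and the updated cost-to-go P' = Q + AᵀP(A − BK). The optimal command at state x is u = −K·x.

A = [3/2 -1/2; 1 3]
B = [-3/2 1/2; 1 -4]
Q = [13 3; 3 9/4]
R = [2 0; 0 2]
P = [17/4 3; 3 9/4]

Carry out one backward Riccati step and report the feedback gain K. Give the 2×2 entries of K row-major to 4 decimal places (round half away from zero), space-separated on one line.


-0.4525 -0.1117 -0.7022 -0.6188

BᵀP = [-3.3750 -2.2500; -9.8750 -7.5000]
S = R + BᵀPB = [2 0; 0 2] + [2.8125 7.3125; 7.3125 25.0625] = [4.8125 7.3125; 7.3125 27.0625]
BᵀPA = [-7.3125 -5.0625; -22.3125 -17.5625]
K = S⁻¹·BᵀPA = [-0.4525 -0.1117; -0.7022 -0.6188]
A−BK = [1.1724 -0.3582; -1.3564 0.6367]
AᵀP(A−BK) = [1.8355 0.9391; 0.9391 0.8797]
P' = Q + AᵀP(A−BK) = [14.8355 3.9391; 3.9391 3.1297]
tr(P') = 17.9652


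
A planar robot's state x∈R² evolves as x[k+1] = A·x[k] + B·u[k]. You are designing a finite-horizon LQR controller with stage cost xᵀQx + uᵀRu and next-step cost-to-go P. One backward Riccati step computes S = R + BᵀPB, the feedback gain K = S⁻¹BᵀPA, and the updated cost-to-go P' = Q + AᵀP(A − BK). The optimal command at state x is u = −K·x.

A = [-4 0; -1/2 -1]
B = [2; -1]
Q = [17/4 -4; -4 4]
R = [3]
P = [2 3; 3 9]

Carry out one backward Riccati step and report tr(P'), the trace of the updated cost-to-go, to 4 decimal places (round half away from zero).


61.5938

BᵀP = [1.0000 -3.0000]
S = R + BᵀPB = [3] + [5.0000] = [8.0000]
BᵀPA = [-2.5000 3.0000]
K = S⁻¹·BᵀPA = [-0.3125 0.3750]
A−BK = [-3.3750 -0.7500; -0.8125 -0.6250]
AᵀP(A−BK) = [45.4688 17.4375; 17.4375 7.8750]
P' = Q + AᵀP(A−BK) = [49.7188 13.4375; 13.4375 11.8750]
tr(P') = 61.5938


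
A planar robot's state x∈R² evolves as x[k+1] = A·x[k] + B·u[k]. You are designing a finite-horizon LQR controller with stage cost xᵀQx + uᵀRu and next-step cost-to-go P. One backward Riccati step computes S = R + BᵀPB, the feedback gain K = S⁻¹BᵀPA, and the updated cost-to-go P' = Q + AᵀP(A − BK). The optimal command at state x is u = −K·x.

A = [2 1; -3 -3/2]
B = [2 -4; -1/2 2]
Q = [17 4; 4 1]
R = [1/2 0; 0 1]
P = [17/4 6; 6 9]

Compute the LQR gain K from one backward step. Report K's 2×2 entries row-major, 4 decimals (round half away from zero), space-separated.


-2.2892 -1.1446 -0.8916 -0.4458

BᵀP = [5.5000 7.5000; -5.0000 -6.0000]
S = R + BᵀPB = [1/2 0; 0 1] + [7.2500 -7.0000; -7.0000 8.0000] = [7.7500 -7.0000; -7.0000 9.0000]
BᵀPA = [-11.5000 -5.7500; 8.0000 4.0000]
K = S⁻¹·BᵀPA = [-2.2892 -1.1446; -0.8916 -0.4458]
A−BK = [3.0120 1.5060; -2.3614 -1.1807]
AᵀP(A−BK) = [6.8072 3.4036; 3.4036 1.7018]
P' = Q + AᵀP(A−BK) = [23.8072 7.4036; 7.4036 2.7018]
tr(P') = 26.5090


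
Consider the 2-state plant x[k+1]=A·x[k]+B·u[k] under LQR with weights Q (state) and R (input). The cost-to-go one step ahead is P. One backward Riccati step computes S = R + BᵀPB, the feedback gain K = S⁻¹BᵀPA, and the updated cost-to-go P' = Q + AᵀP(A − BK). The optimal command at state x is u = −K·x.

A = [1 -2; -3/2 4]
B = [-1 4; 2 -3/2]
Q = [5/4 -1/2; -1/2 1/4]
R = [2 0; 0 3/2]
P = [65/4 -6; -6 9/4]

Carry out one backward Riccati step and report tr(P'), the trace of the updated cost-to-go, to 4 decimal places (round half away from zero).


2.6901

BᵀP = [-28.2500 10.5000; 74.0000 -27.3750]
S = R + BᵀPB = [2 0; 0 3/2] + [49.2500 -128.7500; -128.7500 337.0625] = [51.2500 -128.7500; -128.7500 338.5625]
BᵀPA = [-44.0000 98.5000; 115.0625 -257.5000]
K = S⁻¹·BᵀPA = [-0.1064 0.2521; 0.2994 -0.6647]
A−BK = [-0.3040 0.9109; -0.8381 2.4988]
AᵀP(A−BK) = [0.1819 -0.4257; -0.4257 1.0082]
P' = Q + AᵀP(A−BK) = [1.4319 -0.9257; -0.9257 1.2582]
tr(P') = 2.6901


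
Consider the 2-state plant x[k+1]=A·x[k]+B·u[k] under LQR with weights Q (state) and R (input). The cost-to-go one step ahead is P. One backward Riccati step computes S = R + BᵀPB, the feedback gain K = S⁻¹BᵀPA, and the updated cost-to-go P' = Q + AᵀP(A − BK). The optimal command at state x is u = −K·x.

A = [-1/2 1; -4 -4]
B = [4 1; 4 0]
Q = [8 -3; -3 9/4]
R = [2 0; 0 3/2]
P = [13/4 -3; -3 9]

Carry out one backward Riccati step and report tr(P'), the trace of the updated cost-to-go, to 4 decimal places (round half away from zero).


BᵀP = [1.0000 24.0000; 3.2500 -3.0000]
S = R + BᵀPB = [2 0; 0 3/2] + [100.0000 1.0000; 1.0000 3.2500] = [102.0000 1.0000; 1.0000 4.7500]
BᵀPA = [-96.5000 -95.0000; 10.3750 15.2500]
K = S⁻¹·BᵀPA = [-0.9695 -0.9648; 2.3883 3.4137]
A−BK = [0.9897 1.4457; -0.1220 -0.1406]
AᵀP(A−BK) = [14.4776 19.8513; 19.8513 27.5321]
P' = Q + AᵀP(A−BK) = [22.4776 16.8513; 16.8513 29.7821]
tr(P') = 52.2597

52.2597


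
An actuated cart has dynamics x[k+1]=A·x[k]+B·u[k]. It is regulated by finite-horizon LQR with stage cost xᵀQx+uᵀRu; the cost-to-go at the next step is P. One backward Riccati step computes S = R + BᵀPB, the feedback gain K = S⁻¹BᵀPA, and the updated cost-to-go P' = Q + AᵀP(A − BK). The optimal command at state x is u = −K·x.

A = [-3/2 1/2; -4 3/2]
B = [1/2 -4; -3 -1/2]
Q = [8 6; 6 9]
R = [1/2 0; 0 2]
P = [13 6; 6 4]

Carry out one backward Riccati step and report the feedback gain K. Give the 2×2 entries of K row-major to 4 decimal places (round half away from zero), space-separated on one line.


BᵀP = [-11.5000 -9.0000; -55.0000 -26.0000]
S = R + BᵀPB = [1/2 0; 0 2] + [21.2500 50.5000; 50.5000 233.0000] = [21.7500 50.5000; 50.5000 235.0000]
BᵀPA = [53.2500 -19.2500; 186.5000 -66.5000]
K = S⁻¹·BᵀPA = [1.2087 -0.4551; 0.5339 -0.1852]
A−BK = [0.0311 -0.0132; -0.1069 0.0421]
AᵀP(A−BK) = [1.3189 -0.4798; -0.4798 0.1748]
P' = Q + AᵀP(A−BK) = [9.3189 5.5202; 5.5202 9.1748]
tr(P') = 18.4938

1.2087 -0.4551 0.5339 -0.1852


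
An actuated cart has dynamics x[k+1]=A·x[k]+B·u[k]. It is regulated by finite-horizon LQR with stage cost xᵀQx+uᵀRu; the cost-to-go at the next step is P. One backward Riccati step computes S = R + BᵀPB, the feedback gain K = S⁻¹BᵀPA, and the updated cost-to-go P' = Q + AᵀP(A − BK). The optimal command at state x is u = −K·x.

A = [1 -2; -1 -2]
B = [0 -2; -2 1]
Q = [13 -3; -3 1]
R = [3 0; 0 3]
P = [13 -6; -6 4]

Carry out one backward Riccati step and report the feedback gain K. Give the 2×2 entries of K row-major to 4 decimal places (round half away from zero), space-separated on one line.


BᵀP = [12.0000 -8.0000; -32.0000 16.0000]
S = R + BᵀPB = [3 0; 0 3] + [16.0000 -32.0000; -32.0000 80.0000] = [19.0000 -32.0000; -32.0000 83.0000]
BᵀPA = [20.0000 -8.0000; -48.0000 32.0000]
K = S⁻¹·BᵀPA = [0.2242 0.6510; -0.4919 0.6365]
A−BK = [0.0163 -0.7269; -0.0597 -1.3345]
AᵀP(A−BK) = [0.9060 -0.4665; -0.4665 4.8391]
P' = Q + AᵀP(A−BK) = [13.9060 -3.4665; -3.4665 5.8391]
tr(P') = 19.7450

0.2242 0.6510 -0.4919 0.6365


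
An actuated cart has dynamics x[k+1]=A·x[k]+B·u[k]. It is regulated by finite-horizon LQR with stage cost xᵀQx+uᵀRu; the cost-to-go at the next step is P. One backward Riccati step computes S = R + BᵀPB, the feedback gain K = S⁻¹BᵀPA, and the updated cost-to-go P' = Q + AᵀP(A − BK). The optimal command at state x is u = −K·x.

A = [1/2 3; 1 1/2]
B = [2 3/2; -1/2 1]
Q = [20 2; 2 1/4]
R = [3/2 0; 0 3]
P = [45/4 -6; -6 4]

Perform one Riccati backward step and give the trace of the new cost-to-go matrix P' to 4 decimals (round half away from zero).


23.1721

BᵀP = [25.5000 -14.0000; 10.8750 -5.0000]
S = R + BᵀPB = [3/2 0; 0 3] + [58.0000 24.2500; 24.2500 11.3125] = [59.5000 24.2500; 24.2500 14.3125]
BᵀPA = [-1.2500 69.5000; 0.4375 30.1250]
K = S⁻¹·BᵀPA = [-0.1081 1.0025; 0.2138 0.4063]
A−BK = [0.3956 0.3856; 0.7321 0.5950]
AᵀP(A−BK) = [0.5838 0.4504; 0.4504 2.3383]
P' = Q + AᵀP(A−BK) = [20.5838 2.4504; 2.4504 2.5883]
tr(P') = 23.1721


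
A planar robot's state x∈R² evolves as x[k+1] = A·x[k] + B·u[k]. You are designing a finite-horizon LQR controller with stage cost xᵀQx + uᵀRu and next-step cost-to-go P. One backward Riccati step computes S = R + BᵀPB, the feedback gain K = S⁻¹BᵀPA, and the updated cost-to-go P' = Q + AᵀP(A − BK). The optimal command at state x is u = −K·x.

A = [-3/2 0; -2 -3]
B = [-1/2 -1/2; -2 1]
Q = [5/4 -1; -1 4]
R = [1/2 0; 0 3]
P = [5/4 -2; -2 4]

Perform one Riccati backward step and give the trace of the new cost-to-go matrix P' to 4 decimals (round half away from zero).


BᵀP = [3.3750 -7.0000; -2.6250 5.0000]
S = R + BᵀPB = [1/2 0; 0 3] + [12.3125 -8.6875; -8.6875 6.3125] = [12.8125 -8.6875; -8.6875 9.3125]
BᵀPA = [8.9375 21.0000; -6.0625 -15.0000]
K = S⁻¹·BᵀPA = [0.6971 1.4882; -0.0007 -0.2224]
A−BK = [-1.1518 0.6329; -0.6051 0.1989]
AᵀP(A−BK) = [0.5780 0.3507; 0.3507 1.4113]
P' = Q + AᵀP(A−BK) = [1.8280 -0.6493; -0.6493 5.4113]
tr(P') = 7.2393

7.2393


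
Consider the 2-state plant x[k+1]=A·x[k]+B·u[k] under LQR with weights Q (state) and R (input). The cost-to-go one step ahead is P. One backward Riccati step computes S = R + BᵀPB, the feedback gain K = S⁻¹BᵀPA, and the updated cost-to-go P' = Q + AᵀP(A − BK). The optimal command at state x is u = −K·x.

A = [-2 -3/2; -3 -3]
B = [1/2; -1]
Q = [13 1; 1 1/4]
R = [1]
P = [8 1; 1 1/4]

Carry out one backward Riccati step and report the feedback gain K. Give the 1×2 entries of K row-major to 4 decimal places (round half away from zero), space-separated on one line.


-3.0000 -2.3333

BᵀP = [3.0000 0.2500]
S = R + BᵀPB = [1] + [1.2500] = [2.2500]
BᵀPA = [-6.7500 -5.2500]
K = S⁻¹·BᵀPA = [-3.0000 -2.3333]
A−BK = [-0.5000 -0.3333; -6.0000 -5.3333]
AᵀP(A−BK) = [26.0000 21.0000; 21.0000 17.0000]
P' = Q + AᵀP(A−BK) = [39.0000 22.0000; 22.0000 17.2500]
tr(P') = 56.2500


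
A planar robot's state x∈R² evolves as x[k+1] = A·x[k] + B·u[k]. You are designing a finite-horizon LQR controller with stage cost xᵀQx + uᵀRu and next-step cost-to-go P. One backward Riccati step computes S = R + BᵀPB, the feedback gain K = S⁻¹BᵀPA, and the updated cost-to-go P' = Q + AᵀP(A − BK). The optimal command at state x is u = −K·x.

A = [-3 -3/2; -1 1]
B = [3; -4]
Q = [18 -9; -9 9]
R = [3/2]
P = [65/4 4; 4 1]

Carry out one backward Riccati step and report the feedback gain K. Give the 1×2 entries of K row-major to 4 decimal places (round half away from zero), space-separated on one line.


BᵀP = [32.7500 8.0000]
S = R + BᵀPB = [3/2] + [66.2500] = [67.7500]
BᵀPA = [-106.2500 -41.1250]
K = S⁻¹·BᵀPA = [-1.5683 -0.6070]
A−BK = [1.7048 0.3210; -7.2731 -1.4280]
AᵀP(A−BK) = [4.6218 1.6301; 1.6301 0.5992]
P' = Q + AᵀP(A−BK) = [22.6218 -7.3699; -7.3699 9.5992]
tr(P') = 32.2209

-1.5683 -0.6070


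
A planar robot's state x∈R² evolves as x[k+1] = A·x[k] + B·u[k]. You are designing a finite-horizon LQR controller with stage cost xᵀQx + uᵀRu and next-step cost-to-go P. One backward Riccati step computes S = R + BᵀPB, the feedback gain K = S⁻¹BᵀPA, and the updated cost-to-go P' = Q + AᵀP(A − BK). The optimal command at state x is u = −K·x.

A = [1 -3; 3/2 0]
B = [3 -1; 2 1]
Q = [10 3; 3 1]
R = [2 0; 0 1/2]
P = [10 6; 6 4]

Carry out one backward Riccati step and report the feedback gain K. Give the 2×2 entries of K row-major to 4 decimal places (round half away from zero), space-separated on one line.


0.4665 -0.6340 0.1856 0.7423

BᵀP = [42.0000 26.0000; -4.0000 -2.0000]
S = R + BᵀPB = [2 0; 0 1/2] + [178.0000 -16.0000; -16.0000 2.0000] = [180.0000 -16.0000; -16.0000 2.5000]
BᵀPA = [81.0000 -126.0000; -7.0000 12.0000]
K = S⁻¹·BᵀPA = [0.4665 -0.6340; 0.1856 0.7423]
A−BK = [-0.2139 -0.3557; 0.3814 0.5258]
AᵀP(A−BK) = [0.5129 -0.4485; -0.4485 1.2062]
P' = Q + AᵀP(A−BK) = [10.5129 2.5515; 2.5515 2.2062]
tr(P') = 12.7191


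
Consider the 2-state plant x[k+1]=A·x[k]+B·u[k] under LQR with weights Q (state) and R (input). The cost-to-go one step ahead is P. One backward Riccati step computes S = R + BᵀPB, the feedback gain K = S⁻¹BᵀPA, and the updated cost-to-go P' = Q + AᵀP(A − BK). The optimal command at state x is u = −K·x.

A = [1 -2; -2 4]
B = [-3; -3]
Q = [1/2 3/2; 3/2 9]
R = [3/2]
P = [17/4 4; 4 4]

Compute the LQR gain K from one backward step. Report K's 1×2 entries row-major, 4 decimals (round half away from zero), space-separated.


0.1574 -0.3147

BᵀP = [-24.7500 -24.0000]
S = R + BᵀPB = [3/2] + [146.2500] = [147.7500]
BᵀPA = [23.2500 -46.5000]
K = S⁻¹·BᵀPA = [0.1574 -0.3147]
A−BK = [1.4721 -2.9442; -1.5279 3.0558]
AᵀP(A−BK) = [0.5914 -1.1827; -1.1827 2.3655]
P' = Q + AᵀP(A−BK) = [1.0914 0.3173; 0.3173 11.3655]
tr(P') = 12.4569


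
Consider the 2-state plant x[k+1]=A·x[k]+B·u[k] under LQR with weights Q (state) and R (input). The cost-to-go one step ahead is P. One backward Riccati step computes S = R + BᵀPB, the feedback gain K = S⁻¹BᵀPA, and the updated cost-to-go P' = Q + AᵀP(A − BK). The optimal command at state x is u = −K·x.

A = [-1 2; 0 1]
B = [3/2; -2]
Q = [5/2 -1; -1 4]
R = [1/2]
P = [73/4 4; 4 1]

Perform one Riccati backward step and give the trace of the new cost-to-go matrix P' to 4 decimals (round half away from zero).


BᵀP = [19.3750 4.0000]
S = R + BᵀPB = [1/2] + [21.0625] = [21.5625]
BᵀPA = [-19.3750 42.7500]
K = S⁻¹·BᵀPA = [-0.8986 1.9826]
A−BK = [0.3478 -0.9739; -1.7971 4.9652]
AᵀP(A−BK) = [0.8406 -2.0870; -2.0870 5.2435]
P' = Q + AᵀP(A−BK) = [3.3406 -3.0870; -3.0870 9.2435]
tr(P') = 12.5841

12.5841


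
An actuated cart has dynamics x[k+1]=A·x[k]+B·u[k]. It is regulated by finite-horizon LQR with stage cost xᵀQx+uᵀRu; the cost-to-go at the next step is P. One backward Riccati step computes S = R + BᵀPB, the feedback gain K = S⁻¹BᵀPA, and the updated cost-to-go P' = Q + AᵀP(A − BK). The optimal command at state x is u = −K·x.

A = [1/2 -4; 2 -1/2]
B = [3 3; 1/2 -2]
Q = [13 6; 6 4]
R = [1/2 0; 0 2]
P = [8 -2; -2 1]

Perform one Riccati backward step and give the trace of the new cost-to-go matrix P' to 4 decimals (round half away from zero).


BᵀP = [23.0000 -5.5000; 28.0000 -8.0000]
S = R + BᵀPB = [1/2 0; 0 2] + [66.2500 80.0000; 80.0000 100.0000] = [66.7500 80.0000; 80.0000 102.0000]
BᵀPA = [0.5000 -89.2500; -2.0000 -108.0000]
K = S⁻¹·BᵀPA = [0.5165 -1.1346; -0.4247 -0.1689]
A−BK = [0.2246 -0.0894; 0.8923 -0.2705]
AᵀP(A−BK) = [0.8923 -0.2705; -0.2705 0.7411]
P' = Q + AᵀP(A−BK) = [13.8923 5.7295; 5.7295 4.7411]
tr(P') = 18.6334

18.6334


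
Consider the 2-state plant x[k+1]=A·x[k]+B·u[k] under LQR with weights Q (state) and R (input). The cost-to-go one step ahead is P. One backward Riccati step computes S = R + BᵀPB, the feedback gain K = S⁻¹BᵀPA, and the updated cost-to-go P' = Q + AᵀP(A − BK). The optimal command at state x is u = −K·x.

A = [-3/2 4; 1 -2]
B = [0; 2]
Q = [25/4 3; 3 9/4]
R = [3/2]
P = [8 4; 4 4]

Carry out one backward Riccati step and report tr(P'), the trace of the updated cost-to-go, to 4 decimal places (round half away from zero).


82.9571

BᵀP = [8.0000 8.0000]
S = R + BᵀPB = [3/2] + [16.0000] = [17.5000]
BᵀPA = [-4.0000 16.0000]
K = S⁻¹·BᵀPA = [-0.2286 0.9143]
A−BK = [-1.5000 4.0000; 1.4571 -3.8286]
AᵀP(A−BK) = [9.0857 -24.3429; -24.3429 65.3714]
P' = Q + AᵀP(A−BK) = [15.3357 -21.3429; -21.3429 67.6214]
tr(P') = 82.9571


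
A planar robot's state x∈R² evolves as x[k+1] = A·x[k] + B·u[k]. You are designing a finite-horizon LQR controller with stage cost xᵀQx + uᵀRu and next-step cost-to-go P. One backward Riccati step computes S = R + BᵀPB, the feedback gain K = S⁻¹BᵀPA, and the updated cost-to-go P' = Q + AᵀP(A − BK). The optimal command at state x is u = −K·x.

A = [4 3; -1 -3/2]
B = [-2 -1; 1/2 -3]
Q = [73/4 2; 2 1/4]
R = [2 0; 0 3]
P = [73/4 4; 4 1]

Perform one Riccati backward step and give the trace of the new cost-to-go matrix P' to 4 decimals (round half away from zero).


27.5676

BᵀP = [-34.5000 -7.5000; -30.2500 -7.0000]
S = R + BᵀPB = [2 0; 0 3] + [65.2500 57.0000; 57.0000 51.2500] = [67.2500 57.0000; 57.0000 54.2500]
BᵀPA = [-130.5000 -92.2500; -114.0000 -80.2500]
K = S⁻¹·BᵀPA = [-1.4566 -1.0776; -0.5710 -0.3470]
A−BK = [0.5159 0.4977; -1.9847 -2.0022]
AᵀP(A−BK) = [5.8263 4.3105; 4.3105 3.2414]
P' = Q + AᵀP(A−BK) = [24.0763 6.3105; 6.3105 3.4914]
tr(P') = 27.5676


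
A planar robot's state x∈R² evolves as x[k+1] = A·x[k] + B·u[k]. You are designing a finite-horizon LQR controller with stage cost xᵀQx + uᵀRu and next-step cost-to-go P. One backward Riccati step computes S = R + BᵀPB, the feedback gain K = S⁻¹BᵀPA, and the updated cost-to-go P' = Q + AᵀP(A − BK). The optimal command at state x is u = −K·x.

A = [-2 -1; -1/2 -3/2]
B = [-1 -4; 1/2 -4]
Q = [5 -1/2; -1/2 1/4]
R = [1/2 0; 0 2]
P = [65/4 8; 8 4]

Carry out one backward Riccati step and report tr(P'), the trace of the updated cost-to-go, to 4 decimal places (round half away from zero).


BᵀP = [-12.2500 -6.0000; -97.0000 -48.0000]
S = R + BᵀPB = [1/2 0; 0 2] + [9.2500 73.0000; 73.0000 580.0000] = [9.7500 73.0000; 73.0000 582.0000]
BᵀPA = [27.5000 21.2500; 218.0000 169.0000]
K = S⁻¹·BᵀPA = [0.2634 0.0883; 0.3415 0.2793]
A−BK = [-0.3705 0.2055; 0.7344 -0.4269]
AᵀP(A−BK) = [0.3025 0.1838; 0.1838 0.1715]
P' = Q + AᵀP(A−BK) = [5.3025 -0.3162; -0.3162 0.4215]
tr(P') = 5.7240

5.7240


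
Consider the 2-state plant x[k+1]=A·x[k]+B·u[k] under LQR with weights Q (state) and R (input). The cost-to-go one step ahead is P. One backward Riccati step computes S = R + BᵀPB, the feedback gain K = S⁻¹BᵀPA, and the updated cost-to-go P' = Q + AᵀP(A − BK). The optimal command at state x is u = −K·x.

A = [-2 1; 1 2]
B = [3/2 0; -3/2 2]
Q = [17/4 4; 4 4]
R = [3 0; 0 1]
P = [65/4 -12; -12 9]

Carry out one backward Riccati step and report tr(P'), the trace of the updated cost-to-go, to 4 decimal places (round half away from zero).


BᵀP = [42.3750 -31.5000; -24.0000 18.0000]
S = R + BᵀPB = [3 0; 0 1] + [110.8125 -63.0000; -63.0000 36.0000] = [113.8125 -63.0000; -63.0000 37.0000]
BᵀPA = [-116.2500 -20.6250; 66.0000 12.0000]
K = S⁻¹·BᵀPA = [-0.5918 -0.0294; 0.7761 0.2742]
A−BK = [-1.1123 1.0442; -1.4400 1.4074]
AᵀP(A−BK) = [1.9791 -0.0194; -0.0194 0.3524]
P' = Q + AᵀP(A−BK) = [6.2291 3.9806; 3.9806 4.3524]
tr(P') = 10.5815

10.5815


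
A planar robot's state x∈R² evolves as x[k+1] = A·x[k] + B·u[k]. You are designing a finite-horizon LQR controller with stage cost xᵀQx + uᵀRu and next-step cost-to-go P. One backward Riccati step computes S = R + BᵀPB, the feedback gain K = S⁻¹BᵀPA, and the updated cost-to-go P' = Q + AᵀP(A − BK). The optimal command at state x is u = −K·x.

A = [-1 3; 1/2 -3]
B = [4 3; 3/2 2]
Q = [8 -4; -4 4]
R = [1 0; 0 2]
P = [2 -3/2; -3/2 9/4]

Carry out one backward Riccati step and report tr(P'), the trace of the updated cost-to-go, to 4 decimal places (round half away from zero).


BᵀP = [5.7500 -2.6250; 3.0000 0.0000]
S = R + BᵀPB = [1 0; 0 2] + [19.0625 12.0000; 12.0000 9.0000] = [20.0625 12.0000; 12.0000 11.0000]
BᵀPA = [-7.0625 25.1250; -3.0000 9.0000]
K = S⁻¹·BᵀPA = [-0.5436 2.1956; 0.3203 -1.5770]
A−BK = [0.2135 -1.0513; 0.6748 -3.1394]
AᵀP(A−BK) = [1.1842 -5.3496; -5.3496 24.2787]
P' = Q + AᵀP(A−BK) = [9.1842 -9.3496; -9.3496 28.2787]
tr(P') = 37.4629

37.4629


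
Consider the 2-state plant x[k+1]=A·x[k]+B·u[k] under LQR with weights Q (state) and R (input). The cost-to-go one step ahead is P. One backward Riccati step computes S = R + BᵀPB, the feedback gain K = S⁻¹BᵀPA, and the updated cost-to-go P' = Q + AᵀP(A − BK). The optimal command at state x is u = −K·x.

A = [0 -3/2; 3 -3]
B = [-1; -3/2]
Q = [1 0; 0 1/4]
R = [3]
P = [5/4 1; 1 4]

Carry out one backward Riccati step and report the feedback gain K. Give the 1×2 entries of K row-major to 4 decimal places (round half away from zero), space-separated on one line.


-1.2923 1.5462

BᵀP = [-2.7500 -7.0000]
S = R + BᵀPB = [3] + [13.2500] = [16.2500]
BᵀPA = [-21.0000 25.1250]
K = S⁻¹·BᵀPA = [-1.2923 1.5462]
A−BK = [-1.2923 0.0462; 1.0615 -0.6808]
AᵀP(A−BK) = [8.8615 -8.0308; -8.0308 8.9654]
P' = Q + AᵀP(A−BK) = [9.8615 -8.0308; -8.0308 9.2154]
tr(P') = 19.0769


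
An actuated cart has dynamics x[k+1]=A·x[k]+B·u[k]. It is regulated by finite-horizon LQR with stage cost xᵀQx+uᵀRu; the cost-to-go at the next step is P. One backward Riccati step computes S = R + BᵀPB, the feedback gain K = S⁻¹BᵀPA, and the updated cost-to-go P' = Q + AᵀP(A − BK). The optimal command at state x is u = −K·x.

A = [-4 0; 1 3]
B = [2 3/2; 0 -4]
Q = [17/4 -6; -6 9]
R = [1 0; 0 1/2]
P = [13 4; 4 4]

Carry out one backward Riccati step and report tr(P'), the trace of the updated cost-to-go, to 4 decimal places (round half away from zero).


BᵀP = [26.0000 8.0000; 3.5000 -10.0000]
S = R + BᵀPB = [1 0; 0 1/2] + [52.0000 7.0000; 7.0000 45.2500] = [53.0000 7.0000; 7.0000 45.7500]
BᵀPA = [-96.0000 24.0000; -24.0000 -30.0000]
K = S⁻¹·BᵀPA = [-1.7780 0.5506; -0.2526 -0.7400]
A−BK = [-0.0652 0.0088; -0.0102 0.0401]
AᵀP(A−BK) = [3.2541 -0.9054; -0.9054 0.5872]
P' = Q + AᵀP(A−BK) = [7.5041 -6.9054; -6.9054 9.5872]
tr(P') = 17.0913

17.0913


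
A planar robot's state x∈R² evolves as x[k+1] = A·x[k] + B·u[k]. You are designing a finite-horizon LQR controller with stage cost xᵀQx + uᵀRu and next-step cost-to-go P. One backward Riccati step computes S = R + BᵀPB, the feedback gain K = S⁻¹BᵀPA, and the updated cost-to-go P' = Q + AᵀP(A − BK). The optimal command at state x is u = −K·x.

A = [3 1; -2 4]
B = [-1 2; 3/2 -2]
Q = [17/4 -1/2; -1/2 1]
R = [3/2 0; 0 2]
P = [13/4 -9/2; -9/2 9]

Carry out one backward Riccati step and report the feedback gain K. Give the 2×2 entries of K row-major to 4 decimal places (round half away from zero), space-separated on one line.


BᵀP = [-10.0000 18.0000; 15.5000 -27.0000]
S = R + BᵀPB = [3/2 0; 0 2] + [37.0000 -56.0000; -56.0000 85.0000] = [38.5000 -56.0000; -56.0000 87.0000]
BᵀPA = [-66.0000 62.0000; 100.5000 -92.5000]
K = S⁻¹·BᵀPA = [-0.5340 1.0023; 0.8115 -0.4180]
A−BK = [0.8431 2.8384; 0.4239 1.6604]
AᵀP(A−BK) = [2.4555 0.9169; 0.9169 10.4368]
P' = Q + AᵀP(A−BK) = [6.7055 0.4169; 0.4169 11.4368]
tr(P') = 18.1423

-0.5340 1.0023 0.8115 -0.4180


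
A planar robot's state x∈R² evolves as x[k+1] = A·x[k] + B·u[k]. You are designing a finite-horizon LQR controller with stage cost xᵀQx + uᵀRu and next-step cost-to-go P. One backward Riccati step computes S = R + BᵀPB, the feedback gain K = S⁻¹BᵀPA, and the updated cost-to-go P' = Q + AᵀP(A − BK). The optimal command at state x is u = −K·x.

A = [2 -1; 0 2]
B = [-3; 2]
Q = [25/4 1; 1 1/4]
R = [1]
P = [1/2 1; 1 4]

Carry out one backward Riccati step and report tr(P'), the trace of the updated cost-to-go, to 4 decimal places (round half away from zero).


11.3947

BᵀP = [0.5000 5.0000]
S = R + BᵀPB = [1] + [8.5000] = [9.5000]
BᵀPA = [1.0000 9.5000]
K = S⁻¹·BᵀPA = [0.1053 1.0000]
A−BK = [2.3158 2.0000; -0.2105 0.0000]
AᵀP(A−BK) = [1.8947 2.0000; 2.0000 3.0000]
P' = Q + AᵀP(A−BK) = [8.1447 3.0000; 3.0000 3.2500]
tr(P') = 11.3947


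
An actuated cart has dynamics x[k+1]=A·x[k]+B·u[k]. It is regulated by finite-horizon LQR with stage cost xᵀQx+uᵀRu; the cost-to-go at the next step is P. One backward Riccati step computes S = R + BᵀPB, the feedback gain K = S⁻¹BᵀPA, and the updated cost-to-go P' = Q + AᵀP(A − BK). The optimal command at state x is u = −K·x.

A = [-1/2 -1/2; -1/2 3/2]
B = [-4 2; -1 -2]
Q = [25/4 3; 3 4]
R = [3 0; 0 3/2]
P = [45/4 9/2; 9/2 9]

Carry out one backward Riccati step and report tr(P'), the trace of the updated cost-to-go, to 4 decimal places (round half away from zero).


11.1194

BᵀP = [-49.5000 -27.0000; 13.5000 -9.0000]
S = R + BᵀPB = [3 0; 0 3/2] + [225.0000 -45.0000; -45.0000 45.0000] = [228.0000 -45.0000; -45.0000 46.5000]
BᵀPA = [38.2500 -15.7500; -2.2500 -20.2500]
K = S⁻¹·BᵀPA = [0.1956 -0.1916; 0.1409 -0.6209]
A−BK = [0.0005 -0.0247; -0.0227 0.0665]
AᵀP(A−BK) = [0.1490 -0.2547; -0.2547 0.7204]
P' = Q + AᵀP(A−BK) = [6.3990 2.7453; 2.7453 4.7204]
tr(P') = 11.1194


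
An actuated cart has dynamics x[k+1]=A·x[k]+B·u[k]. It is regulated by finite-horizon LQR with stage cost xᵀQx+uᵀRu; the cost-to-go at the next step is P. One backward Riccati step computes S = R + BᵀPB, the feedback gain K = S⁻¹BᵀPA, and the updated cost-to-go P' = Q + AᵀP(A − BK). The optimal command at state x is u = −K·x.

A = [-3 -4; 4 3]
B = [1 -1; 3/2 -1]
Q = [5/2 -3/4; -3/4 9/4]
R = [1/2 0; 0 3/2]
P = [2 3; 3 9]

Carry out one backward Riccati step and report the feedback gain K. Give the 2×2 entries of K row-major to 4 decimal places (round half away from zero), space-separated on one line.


1.7345 1.1435 0.3726 0.5567

BᵀP = [6.5000 16.5000; -5.0000 -12.0000]
S = R + BᵀPB = [1/2 0; 0 3/2] + [31.2500 -23.0000; -23.0000 17.0000] = [31.7500 -23.0000; -23.0000 18.5000]
BᵀPA = [46.5000 23.5000; -33.0000 -16.0000]
K = S⁻¹·BᵀPA = [1.7345 1.1435; 0.3726 0.5567]
A−BK = [-4.3619 -4.5867; 1.7709 1.8415]
AᵀP(A−BK) = [21.6424 22.2013; 22.2013 23.0364]
P' = Q + AᵀP(A−BK) = [24.1424 21.4513; 21.4513 25.2864]
tr(P') = 49.4288


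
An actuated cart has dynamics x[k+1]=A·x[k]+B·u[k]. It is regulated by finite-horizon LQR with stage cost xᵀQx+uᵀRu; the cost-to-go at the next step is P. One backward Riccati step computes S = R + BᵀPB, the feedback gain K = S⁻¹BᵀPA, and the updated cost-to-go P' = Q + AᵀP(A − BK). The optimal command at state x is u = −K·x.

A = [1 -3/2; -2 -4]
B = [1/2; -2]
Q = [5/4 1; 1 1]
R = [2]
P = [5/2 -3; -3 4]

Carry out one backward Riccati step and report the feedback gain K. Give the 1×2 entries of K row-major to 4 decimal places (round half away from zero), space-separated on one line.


BᵀP = [7.2500 -9.5000]
S = R + BᵀPB = [2] + [22.6250] = [24.6250]
BᵀPA = [26.2500 27.1250]
K = S⁻¹·BᵀPA = [1.0660 1.1015]
A−BK = [0.4670 -2.0508; 0.1320 -1.7970]
AᵀP(A−BK) = [2.5178 2.3350; 2.3350 3.7462]
P' = Q + AᵀP(A−BK) = [3.7678 3.3350; 3.3350 4.7462]
tr(P') = 8.5140

1.0660 1.1015


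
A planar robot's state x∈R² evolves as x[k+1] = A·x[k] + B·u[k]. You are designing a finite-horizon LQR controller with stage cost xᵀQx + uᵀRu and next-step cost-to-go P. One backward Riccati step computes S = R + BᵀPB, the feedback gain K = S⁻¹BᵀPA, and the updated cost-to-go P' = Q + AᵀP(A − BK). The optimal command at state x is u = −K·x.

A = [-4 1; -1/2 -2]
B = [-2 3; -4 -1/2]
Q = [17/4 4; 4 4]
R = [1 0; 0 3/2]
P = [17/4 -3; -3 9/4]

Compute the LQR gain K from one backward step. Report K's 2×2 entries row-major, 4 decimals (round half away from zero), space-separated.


0.0451 0.3586 -1.0642 0.6123

BᵀP = [3.5000 -3.0000; 14.2500 -10.1250]
S = R + BᵀPB = [1 0; 0 3/2] + [5.0000 12.0000; 12.0000 47.8125] = [6.0000 12.0000; 12.0000 49.3125]
BᵀPA = [-12.5000 9.5000; -51.9375 34.5000]
K = S⁻¹·BᵀPA = [0.0451 0.3586; -1.0642 0.6123]
A−BK = [-0.7173 -0.1198; -0.8519 -0.2593]
AᵀP(A−BK) = [1.8540 -0.9633; -0.9633 0.7170]
P' = Q + AᵀP(A−BK) = [6.1040 3.0367; 3.0367 4.7170]
tr(P') = 10.8210


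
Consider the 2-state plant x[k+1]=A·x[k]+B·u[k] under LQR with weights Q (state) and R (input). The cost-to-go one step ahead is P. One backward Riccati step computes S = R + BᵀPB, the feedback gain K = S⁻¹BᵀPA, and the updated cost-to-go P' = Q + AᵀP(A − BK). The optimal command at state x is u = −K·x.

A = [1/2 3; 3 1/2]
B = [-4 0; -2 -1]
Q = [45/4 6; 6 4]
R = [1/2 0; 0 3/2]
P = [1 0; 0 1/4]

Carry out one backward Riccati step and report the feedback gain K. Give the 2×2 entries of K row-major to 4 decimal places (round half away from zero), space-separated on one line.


BᵀP = [-4.0000 -0.5000; 0.0000 -0.2500]
S = R + BᵀPB = [1/2 0; 0 3/2] + [17.0000 0.5000; 0.5000 0.2500] = [17.5000 0.5000; 0.5000 1.7500]
BᵀPA = [-3.5000 -12.2500; -0.7500 -0.1250]
K = S⁻¹·BᵀPA = [-0.1893 -0.7037; -0.3745 0.1296]
A−BK = [-0.2572 0.1852; 2.2469 -0.7778]
AᵀP(A−BK) = [1.5566 -0.4907; -0.4907 0.4583]
P' = Q + AᵀP(A−BK) = [12.8066 5.5093; 5.5093 4.4583]
tr(P') = 17.2649

-0.1893 -0.7037 -0.3745 0.1296


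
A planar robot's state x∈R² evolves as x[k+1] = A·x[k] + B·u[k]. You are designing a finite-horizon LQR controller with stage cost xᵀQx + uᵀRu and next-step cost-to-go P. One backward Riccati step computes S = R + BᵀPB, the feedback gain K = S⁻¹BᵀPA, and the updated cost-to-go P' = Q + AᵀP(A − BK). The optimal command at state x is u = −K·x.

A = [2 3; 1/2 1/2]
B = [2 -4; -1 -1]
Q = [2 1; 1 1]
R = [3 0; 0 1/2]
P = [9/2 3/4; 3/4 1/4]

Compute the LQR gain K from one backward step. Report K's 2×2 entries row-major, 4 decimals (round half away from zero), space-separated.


0.0324 0.0608 -0.4827 -0.7085

BᵀP = [8.2500 1.2500; -18.7500 -3.2500]
S = R + BᵀPB = [3 0; 0 1/2] + [15.2500 -34.2500; -34.2500 78.2500] = [18.2500 -34.2500; -34.2500 78.7500]
BᵀPA = [17.1250 25.3750; -39.1250 -57.8750]
K = S⁻¹·BᵀPA = [0.0324 0.0608; -0.4827 -0.7085]
A−BK = [0.0043 0.0445; 0.0497 -0.1477]
AᵀP(A−BK) = [0.1207 0.1771; 0.1771 0.2666]
P' = Q + AᵀP(A−BK) = [2.1207 1.1771; 1.1771 1.2666]
tr(P') = 3.3872


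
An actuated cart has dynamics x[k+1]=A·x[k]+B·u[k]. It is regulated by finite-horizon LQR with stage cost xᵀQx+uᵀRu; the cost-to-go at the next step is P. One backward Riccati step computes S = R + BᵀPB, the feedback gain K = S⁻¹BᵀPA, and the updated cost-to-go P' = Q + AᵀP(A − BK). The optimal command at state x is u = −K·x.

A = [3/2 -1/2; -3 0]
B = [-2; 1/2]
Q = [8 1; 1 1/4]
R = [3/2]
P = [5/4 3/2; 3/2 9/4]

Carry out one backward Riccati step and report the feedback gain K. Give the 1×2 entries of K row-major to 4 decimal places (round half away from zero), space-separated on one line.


0.7385 0.2154

BᵀP = [-1.7500 -1.8750]
S = R + BᵀPB = [3/2] + [2.5625] = [4.0625]
BᵀPA = [3.0000 0.8750]
K = S⁻¹·BᵀPA = [0.7385 0.2154]
A−BK = [2.9769 -0.0692; -3.3692 -0.1077]
AᵀP(A−BK) = [7.3471 0.6663; 0.6663 0.1240]
P' = Q + AᵀP(A−BK) = [15.3471 1.6663; 1.6663 0.3740]
tr(P') = 15.7212


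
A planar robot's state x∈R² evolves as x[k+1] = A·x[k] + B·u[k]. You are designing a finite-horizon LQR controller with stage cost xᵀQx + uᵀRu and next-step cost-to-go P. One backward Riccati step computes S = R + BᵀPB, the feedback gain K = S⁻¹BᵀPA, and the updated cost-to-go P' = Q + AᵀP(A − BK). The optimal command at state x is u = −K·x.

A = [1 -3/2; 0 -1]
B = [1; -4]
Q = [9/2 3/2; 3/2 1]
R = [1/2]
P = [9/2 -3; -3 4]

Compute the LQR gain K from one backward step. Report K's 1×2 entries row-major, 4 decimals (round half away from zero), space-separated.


BᵀP = [16.5000 -19.0000]
S = R + BᵀPB = [1/2] + [92.5000] = [93.0000]
BᵀPA = [16.5000 -5.7500]
K = S⁻¹·BᵀPA = [0.1774 -0.0618]
A−BK = [0.8226 -1.4382; 0.7097 -1.2473]
AᵀP(A−BK) = [1.5726 -2.7298; -2.7298 4.7695]
P' = Q + AᵀP(A−BK) = [6.0726 -1.2298; -1.2298 5.7695]
tr(P') = 11.8421

0.1774 -0.0618


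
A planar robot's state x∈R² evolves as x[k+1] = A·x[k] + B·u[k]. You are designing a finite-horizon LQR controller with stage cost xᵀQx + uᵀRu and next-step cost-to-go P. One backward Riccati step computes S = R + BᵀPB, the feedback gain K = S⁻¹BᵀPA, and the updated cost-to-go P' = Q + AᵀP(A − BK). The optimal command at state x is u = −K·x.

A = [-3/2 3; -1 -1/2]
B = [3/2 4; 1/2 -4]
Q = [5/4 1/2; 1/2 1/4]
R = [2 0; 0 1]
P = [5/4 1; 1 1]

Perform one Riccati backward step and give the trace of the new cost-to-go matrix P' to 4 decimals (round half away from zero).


5.8200

BᵀP = [2.3750 2.0000; 1.0000 0.0000]
S = R + BᵀPB = [2 0; 0 1] + [4.5625 1.5000; 1.5000 4.0000] = [6.5625 1.5000; 1.5000 5.0000]
BᵀPA = [-5.5625 6.1250; -1.5000 3.0000]
K = S⁻¹·BᵀPA = [-0.8364 0.8548; -0.0491 0.3436]
A−BK = [-0.0491 0.3436; -0.7781 0.4468]
AᵀP(A−BK) = [2.0864 -2.1048; -2.1048 2.2336]
P' = Q + AᵀP(A−BK) = [3.3364 -1.6048; -1.6048 2.4836]
tr(P') = 5.8200


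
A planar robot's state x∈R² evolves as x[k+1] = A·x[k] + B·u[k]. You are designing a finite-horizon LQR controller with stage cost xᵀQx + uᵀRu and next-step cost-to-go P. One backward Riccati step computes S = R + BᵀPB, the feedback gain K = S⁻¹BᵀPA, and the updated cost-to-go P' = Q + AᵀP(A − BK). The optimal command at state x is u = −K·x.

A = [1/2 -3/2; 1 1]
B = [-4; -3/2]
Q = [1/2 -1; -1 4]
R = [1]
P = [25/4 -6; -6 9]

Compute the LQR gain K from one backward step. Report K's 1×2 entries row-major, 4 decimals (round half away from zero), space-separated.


BᵀP = [-16.0000 10.5000]
S = R + BᵀPB = [1] + [48.2500] = [49.2500]
BᵀPA = [2.5000 34.5000]
K = S⁻¹·BᵀPA = [0.0508 0.7005]
A−BK = [0.7030 1.3020; 1.0761 2.0508]
AᵀP(A−BK) = [4.4356 8.5612; 8.5612 16.8950]
P' = Q + AᵀP(A−BK) = [4.9356 7.5612; 7.5612 20.8950]
tr(P') = 25.8306

0.0508 0.7005
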